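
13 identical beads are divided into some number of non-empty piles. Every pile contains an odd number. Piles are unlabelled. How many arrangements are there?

18

Listing the qualifying partitions of 13:
13
1 + 1 + 11
1 + 3 + 9
1 + 1 + 1 + 1 + 9
1 + 5 + 7
3 + 3 + 7
1 + 1 + 1 + 3 + 7
1 + 1 + 1 + 1 + 1 + 1 + 7
3 + 5 + 5
1 + 1 + 1 + 5 + 5
1 + 1 + 3 + 3 + 5
1 + 1 + 1 + 1 + 1 + 3 + 5
1 + 1 + 1 + 1 + 1 + 1 + 1 + 1 + 5
1 + 3 + 3 + 3 + 3
1 + 1 + 1 + 1 + 3 + 3 + 3
1 + 1 + 1 + 1 + 1 + 1 + 1 + 3 + 3
1 + 1 + 1 + 1 + 1 + 1 + 1 + 1 + 1 + 1 + 3
1 + 1 + 1 + 1 + 1 + 1 + 1 + 1 + 1 + 1 + 1 + 1 + 1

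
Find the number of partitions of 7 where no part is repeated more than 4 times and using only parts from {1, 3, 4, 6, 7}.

They are:
7
1+6
3+4
1+1+1+4
1+3+3
1+1+1+1+3
That's 6 in total.

6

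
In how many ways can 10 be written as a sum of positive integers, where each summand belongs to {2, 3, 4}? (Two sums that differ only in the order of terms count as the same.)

5

Enumerating:
4, 4, 2
4, 3, 3
4, 2, 2, 2
3, 3, 2, 2
2, 2, 2, 2, 2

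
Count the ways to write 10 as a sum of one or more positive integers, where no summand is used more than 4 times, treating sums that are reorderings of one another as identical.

A partial list (first 12 by largest part):
10
9,1
8,2
8,1,1
7,3
7,2,1
7,1,1,1
6,4
6,3,1
6,2,2
6,2,1,1
6,1,1,1,1
…and 22 more, for 34 total.

34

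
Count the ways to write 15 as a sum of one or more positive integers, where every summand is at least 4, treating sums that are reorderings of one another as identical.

8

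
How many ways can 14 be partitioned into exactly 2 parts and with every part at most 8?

The partitions of 14 that satisfy the conditions:
8,6
7,7

2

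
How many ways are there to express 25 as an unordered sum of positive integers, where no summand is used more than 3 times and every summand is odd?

54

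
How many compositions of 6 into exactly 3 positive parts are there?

Place 2 bars in the 5 internal gaps of a row of 6 dots: C(5,2) = 10.

10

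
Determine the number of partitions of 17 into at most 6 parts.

Direct enumeration gives 163 partitions.

163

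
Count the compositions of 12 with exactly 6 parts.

By stars and bars with positive parts, the count is C(11,5) = 462.

462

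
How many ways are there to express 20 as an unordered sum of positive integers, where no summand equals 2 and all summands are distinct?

A partial list (first 12 by largest part):
20
19 + 1
17 + 3
16 + 4
16 + 3 + 1
15 + 5
15 + 4 + 1
14 + 6
14 + 5 + 1
13 + 7
13 + 6 + 1
13 + 4 + 3
…and 25 more, for 37 total.

37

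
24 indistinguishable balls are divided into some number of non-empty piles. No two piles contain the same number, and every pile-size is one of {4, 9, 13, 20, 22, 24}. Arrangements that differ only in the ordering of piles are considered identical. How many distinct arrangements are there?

2

Listing the qualifying partitions of 24:
24
20 + 4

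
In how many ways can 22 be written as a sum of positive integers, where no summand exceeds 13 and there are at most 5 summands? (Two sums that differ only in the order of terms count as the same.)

202

Counting exhaustively, 202 partitions satisfy the conditions.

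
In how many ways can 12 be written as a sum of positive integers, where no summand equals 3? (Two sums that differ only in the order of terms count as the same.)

47

A partial list (first 12 by largest part):
12
11, 1
10, 2
10, 1, 1
9, 2, 1
9, 1, 1, 1
8, 4
8, 2, 2
8, 2, 1, 1
8, 1, 1, 1, 1
7, 5
7, 4, 1
…and 35 more, for 47 total.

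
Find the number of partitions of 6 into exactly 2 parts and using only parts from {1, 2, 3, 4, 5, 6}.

3

Enumerating:
5,1
4,2
3,3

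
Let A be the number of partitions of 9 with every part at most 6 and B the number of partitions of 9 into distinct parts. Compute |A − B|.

Partitions of 9 with every part at most 6: 26.
Partitions of 9 into distinct parts: 8.
|26 − 8| = 18.

18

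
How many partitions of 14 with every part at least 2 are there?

There are too many to list fully; the first 12 (by largest part) are:
14
12+2
11+3
10+4
10+2+2
9+5
9+3+2
8+6
8+4+2
8+3+3
8+2+2+2
7+7
…and 22 more, for 34 total.

34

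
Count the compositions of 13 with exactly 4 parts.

By stars and bars with positive parts, the count is C(12,3) = 220.

220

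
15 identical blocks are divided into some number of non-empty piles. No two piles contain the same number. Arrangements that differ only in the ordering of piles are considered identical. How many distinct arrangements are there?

A partial list (first 12 by largest part):
15
14+1
13+2
12+3
12+2+1
11+4
11+3+1
10+5
10+4+1
10+3+2
9+6
9+5+1
…and 15 more, for 27 total.

27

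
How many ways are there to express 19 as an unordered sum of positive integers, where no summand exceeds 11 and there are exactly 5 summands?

63

There are too many to list fully; the first 12 (by largest part) are:
11, 5, 1, 1, 1
11, 4, 2, 1, 1
11, 3, 3, 1, 1
11, 3, 2, 2, 1
11, 2, 2, 2, 2
10, 6, 1, 1, 1
10, 5, 2, 1, 1
10, 4, 3, 1, 1
10, 4, 2, 2, 1
10, 3, 3, 2, 1
10, 3, 2, 2, 2
9, 7, 1, 1, 1
…and 51 more, for 63 total.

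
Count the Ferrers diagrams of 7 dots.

Enumerating:
7
6, 1
5, 2
5, 1, 1
4, 3
4, 2, 1
4, 1, 1, 1
3, 3, 1
3, 2, 2
3, 2, 1, 1
3, 1, 1, 1, 1
2, 2, 2, 1
2, 2, 1, 1, 1
2, 1, 1, 1, 1, 1
1, 1, 1, 1, 1, 1, 1
That's 15 in total.

15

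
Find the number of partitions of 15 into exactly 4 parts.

27

A partial list (first 12 by largest part):
12, 1, 1, 1
11, 2, 1, 1
10, 3, 1, 1
10, 2, 2, 1
9, 4, 1, 1
9, 3, 2, 1
9, 2, 2, 2
8, 5, 1, 1
8, 4, 2, 1
8, 3, 3, 1
8, 3, 2, 2
7, 6, 1, 1
…and 15 more, for 27 total.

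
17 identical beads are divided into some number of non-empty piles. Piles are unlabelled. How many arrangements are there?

A full systematic count gives 297.

297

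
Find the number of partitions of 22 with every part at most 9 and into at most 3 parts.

Enumerating:
9 + 9 + 4
9 + 8 + 5
9 + 7 + 6
8 + 8 + 6
8 + 7 + 7
Counting gives 5.

5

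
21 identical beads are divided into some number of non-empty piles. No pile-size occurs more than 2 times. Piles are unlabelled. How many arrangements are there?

243

There are 243 such partitions.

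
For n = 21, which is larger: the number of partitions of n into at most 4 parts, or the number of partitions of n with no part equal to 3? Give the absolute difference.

287

Partitions of 21 into at most 4 parts: 120.
Partitions of 21 with no part equal to 3: 407.
|120 − 407| = 287.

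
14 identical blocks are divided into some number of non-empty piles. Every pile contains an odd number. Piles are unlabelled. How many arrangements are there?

Enumerating:
13,1
11,3
11,1,1,1
9,5
9,3,1,1
9,1,1,1,1,1
7,7
7,5,1,1
7,3,3,1
7,3,1,1,1,1
7,1,1,1,1,1,1,1
5,5,3,1
5,5,1,1,1,1
5,3,3,3
5,3,3,1,1,1
5,3,1,1,1,1,1,1
5,1,1,1,1,1,1,1,1,1
3,3,3,3,1,1
3,3,3,1,1,1,1,1
3,3,1,1,1,1,1,1,1,1
3,1,1,1,1,1,1,1,1,1,1,1
1,1,1,1,1,1,1,1,1,1,1,1,1,1
That's 22 in total.

22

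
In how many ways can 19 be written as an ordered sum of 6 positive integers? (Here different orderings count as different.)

8568

A composition of 19 into 6 positive parts is chosen by placing 5 dividers among the 18 gaps between 19 units: C(18,5) = 8568.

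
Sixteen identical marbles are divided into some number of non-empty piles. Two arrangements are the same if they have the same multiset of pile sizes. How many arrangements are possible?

Systematic enumeration (by largest part, then next-largest, …) yields 231.

231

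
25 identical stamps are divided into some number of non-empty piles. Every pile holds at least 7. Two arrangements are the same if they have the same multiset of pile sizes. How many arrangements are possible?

11

They are:
25
18, 7
17, 8
16, 9
15, 10
14, 11
13, 12
11, 7, 7
10, 8, 7
9, 9, 7
9, 8, 8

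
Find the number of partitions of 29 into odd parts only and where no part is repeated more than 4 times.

Direct enumeration gives 118 partitions.

118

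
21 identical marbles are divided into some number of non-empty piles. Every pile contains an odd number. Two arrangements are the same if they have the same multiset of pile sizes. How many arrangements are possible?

76

Direct enumeration gives 76 partitions.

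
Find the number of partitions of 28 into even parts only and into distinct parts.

They are:
28
26+2
24+4
22+6
22+4+2
20+8
20+6+2
18+10
18+8+2
18+6+4
16+12
16+10+2
16+8+4
16+6+4+2
14+12+2
14+10+4
14+8+6
14+8+4+2
12+10+6
12+10+4+2
12+8+6+2
10+8+6+4

22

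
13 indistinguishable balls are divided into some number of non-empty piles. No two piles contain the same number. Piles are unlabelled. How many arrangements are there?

18

Listing the qualifying partitions of 13:
13
12+1
11+2
10+3
10+2+1
9+4
9+3+1
8+5
8+4+1
8+3+2
7+6
7+5+1
7+4+2
7+3+2+1
6+5+2
6+4+3
6+4+2+1
5+4+3+1
Counting gives 18.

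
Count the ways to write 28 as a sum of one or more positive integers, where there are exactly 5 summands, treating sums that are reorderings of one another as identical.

There are 291 such partitions.

291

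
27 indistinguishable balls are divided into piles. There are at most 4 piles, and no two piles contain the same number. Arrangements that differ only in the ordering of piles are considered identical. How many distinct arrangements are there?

134

Direct enumeration gives 134 partitions.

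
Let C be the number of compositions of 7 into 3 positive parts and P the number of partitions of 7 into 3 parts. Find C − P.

11

Compositions: C(6,2) = 15.
Partitions of 7 into exactly 3 parts: 4.
Difference: 15 − 4 = 11.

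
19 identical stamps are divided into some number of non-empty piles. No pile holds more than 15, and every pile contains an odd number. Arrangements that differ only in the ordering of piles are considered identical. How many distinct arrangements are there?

There are too many to list fully; the first 12 (by largest part) are:
15+3+1
15+1+1+1+1
13+5+1
13+3+3
13+3+1+1+1
13+1+1+1+1+1+1
11+7+1
11+5+3
11+5+1+1+1
11+3+3+1+1
11+3+1+1+1+1+1
11+1+1+1+1+1+1+1+1
…and 40 more, for 52 total.

52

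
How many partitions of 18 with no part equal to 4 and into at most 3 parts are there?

29

There are too many to list fully; the first 12 (by largest part) are:
18
17+1
16+2
16+1+1
15+3
15+2+1
14+3+1
14+2+2
13+5
13+3+2
12+6
12+5+1
…and 17 more, for 29 total.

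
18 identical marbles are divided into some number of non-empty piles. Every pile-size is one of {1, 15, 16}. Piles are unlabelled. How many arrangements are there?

3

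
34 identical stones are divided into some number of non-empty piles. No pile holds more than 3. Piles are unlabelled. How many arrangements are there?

Systematic enumeration (by largest part, then next-largest, …) yields 114.

114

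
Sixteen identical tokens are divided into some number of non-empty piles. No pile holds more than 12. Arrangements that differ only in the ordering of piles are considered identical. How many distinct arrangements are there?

Direct enumeration gives 224 partitions.

224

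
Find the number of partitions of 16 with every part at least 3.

21

They are:
16
13,3
12,4
11,5
10,6
10,3,3
9,7
9,4,3
8,8
8,5,3
8,4,4
7,6,3
7,5,4
7,3,3,3
6,6,4
6,5,5
6,4,3,3
5,5,3,3
5,4,4,3
4,4,4,4
4,3,3,3,3
Counting gives 21.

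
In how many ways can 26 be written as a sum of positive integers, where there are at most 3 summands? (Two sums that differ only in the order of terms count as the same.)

A partial list (first 12 by largest part):
26
25 + 1
24 + 2
24 + 1 + 1
23 + 3
23 + 2 + 1
22 + 4
22 + 3 + 1
22 + 2 + 2
21 + 5
21 + 4 + 1
21 + 3 + 2
…and 58 more, for 70 total.

70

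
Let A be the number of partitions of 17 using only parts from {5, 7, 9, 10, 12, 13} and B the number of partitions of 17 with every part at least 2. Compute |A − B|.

Partitions of 17 using only parts from {5, 7, 9, 10, 12, 13}: 3.
Partitions of 17 with every part at least 2: 66.
|3 − 66| = 63.

63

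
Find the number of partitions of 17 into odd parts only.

A partial list (first 12 by largest part):
17
15 + 1 + 1
13 + 3 + 1
13 + 1 + 1 + 1 + 1
11 + 5 + 1
11 + 3 + 3
11 + 3 + 1 + 1 + 1
11 + 1 + 1 + 1 + 1 + 1 + 1
9 + 7 + 1
9 + 5 + 3
9 + 5 + 1 + 1 + 1
9 + 3 + 3 + 1 + 1
…and 26 more, for 38 total.

38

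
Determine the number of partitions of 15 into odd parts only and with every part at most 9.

23

The partitions of 15 that satisfy the conditions:
9 + 5 + 1
9 + 3 + 3
9 + 3 + 1 + 1 + 1
9 + 1 + 1 + 1 + 1 + 1 + 1
7 + 7 + 1
7 + 5 + 3
7 + 5 + 1 + 1 + 1
7 + 3 + 3 + 1 + 1
7 + 3 + 1 + 1 + 1 + 1 + 1
7 + 1 + 1 + 1 + 1 + 1 + 1 + 1 + 1
5 + 5 + 5
5 + 5 + 3 + 1 + 1
5 + 5 + 1 + 1 + 1 + 1 + 1
5 + 3 + 3 + 3 + 1
5 + 3 + 3 + 1 + 1 + 1 + 1
5 + 3 + 1 + 1 + 1 + 1 + 1 + 1 + 1
5 + 1 + 1 + 1 + 1 + 1 + 1 + 1 + 1 + 1 + 1
3 + 3 + 3 + 3 + 3
3 + 3 + 3 + 3 + 1 + 1 + 1
3 + 3 + 3 + 1 + 1 + 1 + 1 + 1 + 1
3 + 3 + 1 + 1 + 1 + 1 + 1 + 1 + 1 + 1 + 1
3 + 1 + 1 + 1 + 1 + 1 + 1 + 1 + 1 + 1 + 1 + 1 + 1
1 + 1 + 1 + 1 + 1 + 1 + 1 + 1 + 1 + 1 + 1 + 1 + 1 + 1 + 1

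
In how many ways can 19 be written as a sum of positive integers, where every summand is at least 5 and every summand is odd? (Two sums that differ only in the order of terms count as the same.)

3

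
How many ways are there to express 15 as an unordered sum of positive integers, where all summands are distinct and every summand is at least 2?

The partitions of 15 that satisfy the conditions:
15
2, 13
3, 12
4, 11
5, 10
2, 3, 10
6, 9
2, 4, 9
7, 8
2, 5, 8
3, 4, 8
2, 6, 7
3, 5, 7
4, 5, 6
2, 3, 4, 6

15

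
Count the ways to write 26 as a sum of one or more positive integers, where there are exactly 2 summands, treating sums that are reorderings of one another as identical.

The partitions of 26 that satisfy the conditions:
25, 1
24, 2
23, 3
22, 4
21, 5
20, 6
19, 7
18, 8
17, 9
16, 10
15, 11
14, 12
13, 13

13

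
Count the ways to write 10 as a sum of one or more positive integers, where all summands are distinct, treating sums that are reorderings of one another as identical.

10

The partitions of 10 that satisfy the conditions:
10
9,1
8,2
7,3
7,2,1
6,4
6,3,1
5,4,1
5,3,2
4,3,2,1
Counting gives 10.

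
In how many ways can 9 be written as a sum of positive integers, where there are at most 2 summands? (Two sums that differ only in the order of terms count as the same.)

Listing the qualifying partitions of 9:
9
8,1
7,2
6,3
5,4
Counting gives 5.

5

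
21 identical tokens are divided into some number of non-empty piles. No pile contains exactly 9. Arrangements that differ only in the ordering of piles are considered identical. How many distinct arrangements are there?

715

Direct enumeration gives 715 partitions.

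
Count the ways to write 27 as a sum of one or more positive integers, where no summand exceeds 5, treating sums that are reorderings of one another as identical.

480

Counting exhaustively, 480 partitions satisfy the conditions.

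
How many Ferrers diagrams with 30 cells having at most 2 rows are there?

Enumerating:
30
29+1
28+2
27+3
26+4
25+5
24+6
23+7
22+8
21+9
20+10
19+11
18+12
17+13
16+14
15+15
That's 16 in total.

16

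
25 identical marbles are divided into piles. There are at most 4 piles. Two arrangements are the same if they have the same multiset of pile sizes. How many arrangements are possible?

A full systematic count gives 185.

185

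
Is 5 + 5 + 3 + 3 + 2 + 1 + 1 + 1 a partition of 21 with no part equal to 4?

Yes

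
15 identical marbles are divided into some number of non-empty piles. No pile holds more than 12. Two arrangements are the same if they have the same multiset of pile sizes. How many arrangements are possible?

172

Enumerating by decreasing first part gives 172 partitions in all.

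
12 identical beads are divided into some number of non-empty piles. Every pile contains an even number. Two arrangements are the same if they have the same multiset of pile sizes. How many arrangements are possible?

11

Enumerating:
12
10+2
8+4
8+2+2
6+6
6+4+2
6+2+2+2
4+4+4
4+4+2+2
4+2+2+2+2
2+2+2+2+2+2
That's 11 in total.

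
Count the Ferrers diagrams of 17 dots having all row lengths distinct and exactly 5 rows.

Listing the qualifying partitions of 17:
7+4+3+2+1
6+5+3+2+1

2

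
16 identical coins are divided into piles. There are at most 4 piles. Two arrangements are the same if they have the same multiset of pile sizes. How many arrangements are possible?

64

A partial list (first 12 by largest part):
16
15, 1
14, 2
14, 1, 1
13, 3
13, 2, 1
13, 1, 1, 1
12, 4
12, 3, 1
12, 2, 2
12, 2, 1, 1
11, 5
…and 52 more, for 64 total.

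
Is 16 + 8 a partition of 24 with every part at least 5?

Yes

The parts sum to 24, and the condition 'every summand is at least 5' holds.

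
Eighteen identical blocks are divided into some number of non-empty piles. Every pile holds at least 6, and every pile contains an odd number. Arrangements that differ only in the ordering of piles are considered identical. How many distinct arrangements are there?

2

The partitions of 18 that satisfy the conditions:
11,7
9,9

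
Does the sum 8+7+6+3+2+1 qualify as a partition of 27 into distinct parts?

Yes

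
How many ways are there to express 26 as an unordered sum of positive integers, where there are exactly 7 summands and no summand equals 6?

Direct enumeration gives 210 partitions.

210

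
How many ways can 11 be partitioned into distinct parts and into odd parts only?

Enumerating:
11
7+3+1
That's 2 in total.

2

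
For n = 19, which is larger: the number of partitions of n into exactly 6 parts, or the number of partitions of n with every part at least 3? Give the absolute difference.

32

Partitions of 19 into exactly 6 parts: 71.
Partitions of 19 with every part at least 3: 39.
|71 − 39| = 32.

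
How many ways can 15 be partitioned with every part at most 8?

Counting exhaustively, 146 partitions satisfy the conditions.

146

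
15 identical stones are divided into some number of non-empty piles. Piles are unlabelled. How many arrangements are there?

Direct enumeration gives 176 partitions.

176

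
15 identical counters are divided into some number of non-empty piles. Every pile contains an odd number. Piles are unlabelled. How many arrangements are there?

A partial list (first 12 by largest part):
15
13, 1, 1
11, 3, 1
11, 1, 1, 1, 1
9, 5, 1
9, 3, 3
9, 3, 1, 1, 1
9, 1, 1, 1, 1, 1, 1
7, 7, 1
7, 5, 3
7, 5, 1, 1, 1
7, 3, 3, 1, 1
…and 15 more, for 27 total.

27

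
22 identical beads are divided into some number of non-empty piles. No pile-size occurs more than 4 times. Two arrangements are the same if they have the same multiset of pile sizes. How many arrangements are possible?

628

Direct enumeration gives 628 partitions.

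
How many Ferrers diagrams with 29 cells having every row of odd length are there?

There are 256 such partitions.

256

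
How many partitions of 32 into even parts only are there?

Enumerating by decreasing first part gives 231 partitions in all.

231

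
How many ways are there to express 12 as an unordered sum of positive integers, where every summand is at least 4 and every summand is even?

4

They are:
12
4 + 8
6 + 6
4 + 4 + 4
That's 4 in total.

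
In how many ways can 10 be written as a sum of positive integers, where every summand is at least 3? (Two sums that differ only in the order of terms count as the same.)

5

Enumerating:
10
7, 3
6, 4
5, 5
4, 3, 3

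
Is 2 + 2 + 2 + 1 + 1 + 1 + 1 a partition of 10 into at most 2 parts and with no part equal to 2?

The parts sum to 10, and the condition 'there are at most 2 summands' is violated.

No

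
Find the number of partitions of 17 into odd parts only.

A partial list (first 12 by largest part):
17
15+1+1
13+3+1
13+1+1+1+1
11+5+1
11+3+3
11+3+1+1+1
11+1+1+1+1+1+1
9+7+1
9+5+3
9+5+1+1+1
9+3+3+1+1
…and 26 more, for 38 total.

38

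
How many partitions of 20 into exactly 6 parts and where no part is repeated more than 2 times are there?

33

There are too many to list fully; the first 12 (by largest part) are:
1+1+2+2+3+11
1+1+2+2+4+10
1+1+2+3+3+10
1+1+2+2+5+9
1+1+2+3+4+9
1+2+2+3+3+9
1+1+2+2+6+8
1+1+2+3+5+8
1+1+2+4+4+8
1+1+3+3+4+8
1+2+2+3+4+8
1+1+2+2+7+7
…and 21 more, for 33 total.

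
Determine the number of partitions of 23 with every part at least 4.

39

A partial list (first 12 by largest part):
23
19 + 4
18 + 5
17 + 6
16 + 7
15 + 8
15 + 4 + 4
14 + 9
14 + 5 + 4
13 + 10
13 + 6 + 4
13 + 5 + 5
…and 27 more, for 39 total.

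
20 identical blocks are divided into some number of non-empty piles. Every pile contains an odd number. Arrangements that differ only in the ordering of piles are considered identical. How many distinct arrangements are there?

64

A partial list (first 12 by largest part):
19 + 1
17 + 3
17 + 1 + 1 + 1
15 + 5
15 + 3 + 1 + 1
15 + 1 + 1 + 1 + 1 + 1
13 + 7
13 + 5 + 1 + 1
13 + 3 + 3 + 1
13 + 3 + 1 + 1 + 1 + 1
13 + 1 + 1 + 1 + 1 + 1 + 1 + 1
11 + 9
…and 52 more, for 64 total.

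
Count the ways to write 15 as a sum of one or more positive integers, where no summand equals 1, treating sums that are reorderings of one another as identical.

41

A partial list (first 12 by largest part):
15
13+2
12+3
11+4
11+2+2
10+5
10+3+2
9+6
9+4+2
9+3+3
9+2+2+2
8+7
…and 29 more, for 41 total.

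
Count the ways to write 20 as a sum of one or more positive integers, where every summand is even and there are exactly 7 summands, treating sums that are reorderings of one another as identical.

3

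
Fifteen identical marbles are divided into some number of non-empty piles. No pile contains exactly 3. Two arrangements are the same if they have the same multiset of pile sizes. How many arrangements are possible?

Systematic enumeration (by largest part, then next-largest, …) yields 99.

99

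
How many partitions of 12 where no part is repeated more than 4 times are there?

60

There are too many to list fully; the first 12 (by largest part) are:
12
11 + 1
10 + 2
10 + 1 + 1
9 + 3
9 + 2 + 1
9 + 1 + 1 + 1
8 + 4
8 + 3 + 1
8 + 2 + 2
8 + 2 + 1 + 1
8 + 1 + 1 + 1 + 1
…and 48 more, for 60 total.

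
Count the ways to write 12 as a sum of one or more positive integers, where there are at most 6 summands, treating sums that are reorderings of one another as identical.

58

There are too many to list fully; the first 12 (by largest part) are:
12
11,1
10,2
10,1,1
9,3
9,2,1
9,1,1,1
8,4
8,3,1
8,2,2
8,2,1,1
8,1,1,1,1
…and 46 more, for 58 total.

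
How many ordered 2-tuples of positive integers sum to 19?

By stars and bars with positive parts, the count is C(18,1) = 18.

18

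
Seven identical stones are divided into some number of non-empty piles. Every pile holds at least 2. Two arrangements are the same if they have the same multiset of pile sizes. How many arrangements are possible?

Enumerating:
7
5, 2
4, 3
3, 2, 2

4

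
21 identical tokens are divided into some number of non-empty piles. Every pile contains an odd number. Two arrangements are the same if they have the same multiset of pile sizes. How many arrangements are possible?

Counting exhaustively, 76 partitions satisfy the conditions.

76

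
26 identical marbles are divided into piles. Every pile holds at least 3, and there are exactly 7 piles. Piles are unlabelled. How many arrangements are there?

The partitions of 26 that satisfy the conditions:
8 + 3 + 3 + 3 + 3 + 3 + 3
7 + 4 + 3 + 3 + 3 + 3 + 3
6 + 5 + 3 + 3 + 3 + 3 + 3
6 + 4 + 4 + 3 + 3 + 3 + 3
5 + 5 + 4 + 3 + 3 + 3 + 3
5 + 4 + 4 + 4 + 3 + 3 + 3
4 + 4 + 4 + 4 + 4 + 3 + 3
Counting gives 7.

7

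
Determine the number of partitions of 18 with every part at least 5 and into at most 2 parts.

6

They are:
18
13,5
12,6
11,7
10,8
9,9
Counting gives 6.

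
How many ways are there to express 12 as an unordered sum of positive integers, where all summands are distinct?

15

Enumerating:
12
1+11
2+10
3+9
1+2+9
4+8
1+3+8
5+7
1+4+7
2+3+7
1+5+6
2+4+6
1+2+3+6
3+4+5
1+2+4+5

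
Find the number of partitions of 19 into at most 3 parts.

40

A partial list (first 12 by largest part):
19
1, 18
2, 17
1, 1, 17
3, 16
1, 2, 16
4, 15
1, 3, 15
2, 2, 15
5, 14
1, 4, 14
2, 3, 14
…and 28 more, for 40 total.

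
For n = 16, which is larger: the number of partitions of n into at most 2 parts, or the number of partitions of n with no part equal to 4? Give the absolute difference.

Partitions of 16 into at most 2 parts: 9.
Partitions of 16 with no part equal to 4: 154.
|9 − 154| = 145.

145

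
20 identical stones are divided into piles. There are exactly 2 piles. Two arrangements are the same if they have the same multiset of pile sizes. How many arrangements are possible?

10

Listing the qualifying partitions of 20:
19, 1
18, 2
17, 3
16, 4
15, 5
14, 6
13, 7
12, 8
11, 9
10, 10
That's 10 in total.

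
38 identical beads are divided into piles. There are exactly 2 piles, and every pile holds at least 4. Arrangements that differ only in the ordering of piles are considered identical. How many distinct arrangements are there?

16

Enumerating:
4,34
5,33
6,32
7,31
8,30
9,29
10,28
11,27
12,26
13,25
14,24
15,23
16,22
17,21
18,20
19,19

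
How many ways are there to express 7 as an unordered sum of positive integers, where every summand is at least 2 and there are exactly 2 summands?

2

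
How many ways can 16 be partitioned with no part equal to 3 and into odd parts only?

14

They are:
15+1
13+1+1+1
11+5
11+1+1+1+1+1
9+7
9+5+1+1
9+1+1+1+1+1+1+1
7+7+1+1
7+5+1+1+1+1
7+1+1+1+1+1+1+1+1+1
5+5+5+1
5+5+1+1+1+1+1+1
5+1+1+1+1+1+1+1+1+1+1+1
1+1+1+1+1+1+1+1+1+1+1+1+1+1+1+1
That's 14 in total.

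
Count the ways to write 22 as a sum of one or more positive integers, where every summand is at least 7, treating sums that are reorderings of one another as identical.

7

They are:
22
7 + 15
8 + 14
9 + 13
10 + 12
11 + 11
7 + 7 + 8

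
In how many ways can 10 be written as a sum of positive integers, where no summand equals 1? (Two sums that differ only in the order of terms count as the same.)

12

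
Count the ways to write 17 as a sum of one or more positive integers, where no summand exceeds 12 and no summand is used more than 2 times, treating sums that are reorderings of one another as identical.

Counting exhaustively, 98 partitions satisfy the conditions.

98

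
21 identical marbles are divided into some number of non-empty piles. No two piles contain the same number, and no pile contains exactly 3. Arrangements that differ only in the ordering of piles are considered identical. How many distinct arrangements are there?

There are too many to list fully; the first 12 (by largest part) are:
21
1, 20
2, 19
1, 2, 18
4, 17
5, 16
1, 4, 16
6, 15
1, 5, 15
2, 4, 15
7, 14
1, 6, 14
…and 35 more, for 47 total.

47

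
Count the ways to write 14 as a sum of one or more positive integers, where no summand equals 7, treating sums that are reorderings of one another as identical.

A full systematic count gives 120.

120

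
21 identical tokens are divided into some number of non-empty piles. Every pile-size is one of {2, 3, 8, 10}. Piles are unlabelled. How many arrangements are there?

10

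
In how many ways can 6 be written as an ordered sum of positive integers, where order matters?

32

There are 5 gaps and each independently is a cut or not, giving 2^5 = 32.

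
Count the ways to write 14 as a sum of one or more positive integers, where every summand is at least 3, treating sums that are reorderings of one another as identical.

13

The partitions of 14 that satisfy the conditions:
14
11 + 3
10 + 4
9 + 5
8 + 6
8 + 3 + 3
7 + 7
7 + 4 + 3
6 + 5 + 3
6 + 4 + 4
5 + 5 + 4
5 + 3 + 3 + 3
4 + 4 + 3 + 3
That's 13 in total.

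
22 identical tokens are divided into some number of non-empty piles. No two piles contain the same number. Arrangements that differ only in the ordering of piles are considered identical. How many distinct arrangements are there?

89

Direct enumeration gives 89 partitions.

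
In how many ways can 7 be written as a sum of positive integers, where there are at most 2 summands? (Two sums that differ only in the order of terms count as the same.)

4

Enumerating:
7
1, 6
2, 5
3, 4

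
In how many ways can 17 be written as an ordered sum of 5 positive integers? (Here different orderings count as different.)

1820

By stars and bars with positive parts, the count is C(16,4) = 1820.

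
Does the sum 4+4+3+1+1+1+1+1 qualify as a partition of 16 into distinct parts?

The parts sum to 16, and the condition 'all summands are distinct' is violated.

No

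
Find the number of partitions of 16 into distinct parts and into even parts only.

Listing the qualifying partitions of 16:
16
14 + 2
12 + 4
10 + 6
10 + 4 + 2
8 + 6 + 2

6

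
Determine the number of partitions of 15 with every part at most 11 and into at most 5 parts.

77

A full systematic count gives 77.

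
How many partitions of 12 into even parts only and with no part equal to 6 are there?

8

Enumerating:
12
10 + 2
8 + 4
8 + 2 + 2
4 + 4 + 4
4 + 4 + 2 + 2
4 + 2 + 2 + 2 + 2
2 + 2 + 2 + 2 + 2 + 2
That's 8 in total.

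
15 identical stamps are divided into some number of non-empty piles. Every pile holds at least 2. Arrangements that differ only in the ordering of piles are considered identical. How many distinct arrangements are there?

A partial list (first 12 by largest part):
15
2, 13
3, 12
4, 11
2, 2, 11
5, 10
2, 3, 10
6, 9
2, 4, 9
3, 3, 9
2, 2, 2, 9
7, 8
…and 29 more, for 41 total.

41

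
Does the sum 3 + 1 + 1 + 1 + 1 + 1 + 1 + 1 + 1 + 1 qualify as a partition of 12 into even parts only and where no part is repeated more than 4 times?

The parts sum to 12, and the condition 'every summand is even' is violated.

No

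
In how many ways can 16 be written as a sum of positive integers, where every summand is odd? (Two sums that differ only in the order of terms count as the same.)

32

A partial list (first 12 by largest part):
15+1
13+3
13+1+1+1
11+5
11+3+1+1
11+1+1+1+1+1
9+7
9+5+1+1
9+3+3+1
9+3+1+1+1+1
9+1+1+1+1+1+1+1
7+7+1+1
…and 20 more, for 32 total.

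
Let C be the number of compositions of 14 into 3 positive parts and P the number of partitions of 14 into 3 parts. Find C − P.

62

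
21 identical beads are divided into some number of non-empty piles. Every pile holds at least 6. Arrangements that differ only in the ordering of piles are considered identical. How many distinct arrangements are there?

Listing the qualifying partitions of 21:
21
15, 6
14, 7
13, 8
12, 9
11, 10
9, 6, 6
8, 7, 6
7, 7, 7

9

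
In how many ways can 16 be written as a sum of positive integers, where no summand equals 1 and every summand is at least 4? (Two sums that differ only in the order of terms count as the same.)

11

Enumerating:
16
12 + 4
11 + 5
10 + 6
9 + 7
8 + 8
8 + 4 + 4
7 + 5 + 4
6 + 6 + 4
6 + 5 + 5
4 + 4 + 4 + 4
Counting gives 11.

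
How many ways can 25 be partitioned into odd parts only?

Counting exhaustively, 142 partitions satisfy the conditions.

142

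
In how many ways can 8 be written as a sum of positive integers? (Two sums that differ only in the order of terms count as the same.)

Listing the qualifying partitions of 8:
8
1 + 7
2 + 6
1 + 1 + 6
3 + 5
1 + 2 + 5
1 + 1 + 1 + 5
4 + 4
1 + 3 + 4
2 + 2 + 4
1 + 1 + 2 + 4
1 + 1 + 1 + 1 + 4
2 + 3 + 3
1 + 1 + 3 + 3
1 + 2 + 2 + 3
1 + 1 + 1 + 2 + 3
1 + 1 + 1 + 1 + 1 + 3
2 + 2 + 2 + 2
1 + 1 + 2 + 2 + 2
1 + 1 + 1 + 1 + 2 + 2
1 + 1 + 1 + 1 + 1 + 1 + 2
1 + 1 + 1 + 1 + 1 + 1 + 1 + 1
That's 22 in total.

22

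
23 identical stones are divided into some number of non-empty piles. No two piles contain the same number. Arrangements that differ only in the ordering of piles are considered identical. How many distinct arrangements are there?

Enumerating by decreasing first part gives 104 partitions in all.

104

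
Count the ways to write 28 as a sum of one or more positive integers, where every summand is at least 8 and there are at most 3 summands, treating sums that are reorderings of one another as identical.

12

Listing the qualifying partitions of 28:
28
20 + 8
19 + 9
18 + 10
17 + 11
16 + 12
15 + 13
14 + 14
12 + 8 + 8
11 + 9 + 8
10 + 10 + 8
10 + 9 + 9
That's 12 in total.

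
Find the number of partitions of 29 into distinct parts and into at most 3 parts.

71

Direct enumeration gives 71 partitions.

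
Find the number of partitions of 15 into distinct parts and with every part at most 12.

Listing the qualifying partitions of 15:
12 + 3
12 + 2 + 1
11 + 4
11 + 3 + 1
10 + 5
10 + 4 + 1
10 + 3 + 2
9 + 6
9 + 5 + 1
9 + 4 + 2
9 + 3 + 2 + 1
8 + 7
8 + 6 + 1
8 + 5 + 2
8 + 4 + 3
8 + 4 + 2 + 1
7 + 6 + 2
7 + 5 + 3
7 + 5 + 2 + 1
7 + 4 + 3 + 1
6 + 5 + 4
6 + 5 + 3 + 1
6 + 4 + 3 + 2
5 + 4 + 3 + 2 + 1

24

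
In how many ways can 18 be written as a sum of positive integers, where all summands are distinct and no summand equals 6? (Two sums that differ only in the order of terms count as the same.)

There are too many to list fully; the first 12 (by largest part) are:
18
17,1
16,2
15,3
15,2,1
14,4
14,3,1
13,5
13,4,1
13,3,2
12,5,1
12,4,2
…and 22 more, for 34 total.

34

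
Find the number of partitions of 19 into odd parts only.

54

A partial list (first 12 by largest part):
19
17, 1, 1
15, 3, 1
15, 1, 1, 1, 1
13, 5, 1
13, 3, 3
13, 3, 1, 1, 1
13, 1, 1, 1, 1, 1, 1
11, 7, 1
11, 5, 3
11, 5, 1, 1, 1
11, 3, 3, 1, 1
…and 42 more, for 54 total.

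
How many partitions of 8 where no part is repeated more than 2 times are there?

The partitions of 8 that satisfy the conditions:
8
1 + 7
2 + 6
1 + 1 + 6
3 + 5
1 + 2 + 5
4 + 4
1 + 3 + 4
2 + 2 + 4
1 + 1 + 2 + 4
2 + 3 + 3
1 + 1 + 3 + 3
1 + 2 + 2 + 3

13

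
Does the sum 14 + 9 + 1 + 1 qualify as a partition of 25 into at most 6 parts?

Yes

The parts sum to 25, and the condition 'there are at most 6 summands' holds.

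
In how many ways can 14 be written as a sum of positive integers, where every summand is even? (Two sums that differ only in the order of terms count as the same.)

Listing the qualifying partitions of 14:
14
12, 2
10, 4
10, 2, 2
8, 6
8, 4, 2
8, 2, 2, 2
6, 6, 2
6, 4, 4
6, 4, 2, 2
6, 2, 2, 2, 2
4, 4, 4, 2
4, 4, 2, 2, 2
4, 2, 2, 2, 2, 2
2, 2, 2, 2, 2, 2, 2

15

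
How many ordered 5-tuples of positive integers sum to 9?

70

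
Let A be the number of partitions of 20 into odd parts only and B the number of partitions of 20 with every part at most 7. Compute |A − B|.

300

Partitions of 20 into odd parts only: 64.
Partitions of 20 with every part at most 7: 364.
|64 − 364| = 300.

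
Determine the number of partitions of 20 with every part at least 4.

24

Enumerating:
20
4 + 16
5 + 15
6 + 14
7 + 13
8 + 12
4 + 4 + 12
9 + 11
4 + 5 + 11
10 + 10
4 + 6 + 10
5 + 5 + 10
4 + 7 + 9
5 + 6 + 9
4 + 8 + 8
5 + 7 + 8
6 + 6 + 8
4 + 4 + 4 + 8
6 + 7 + 7
4 + 4 + 5 + 7
4 + 4 + 6 + 6
4 + 5 + 5 + 6
5 + 5 + 5 + 5
4 + 4 + 4 + 4 + 4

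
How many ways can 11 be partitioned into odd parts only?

12

The partitions of 11 that satisfy the conditions:
11
1,1,9
1,3,7
1,1,1,1,7
1,5,5
3,3,5
1,1,1,3,5
1,1,1,1,1,1,5
1,1,3,3,3
1,1,1,1,1,3,3
1,1,1,1,1,1,1,1,3
1,1,1,1,1,1,1,1,1,1,1
Counting gives 12.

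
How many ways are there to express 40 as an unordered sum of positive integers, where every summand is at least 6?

Counting exhaustively, 167 partitions satisfy the conditions.

167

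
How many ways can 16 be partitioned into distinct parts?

32

There are too many to list fully; the first 12 (by largest part) are:
16
1,15
2,14
3,13
1,2,13
4,12
1,3,12
5,11
1,4,11
2,3,11
6,10
1,5,10
…and 20 more, for 32 total.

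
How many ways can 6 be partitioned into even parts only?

3

The partitions of 6 that satisfy the conditions:
6
4+2
2+2+2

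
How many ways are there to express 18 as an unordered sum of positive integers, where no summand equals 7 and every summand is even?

30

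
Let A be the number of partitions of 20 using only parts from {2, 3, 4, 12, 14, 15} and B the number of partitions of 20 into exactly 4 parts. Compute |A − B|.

Partitions of 20 using only parts from {2, 3, 4, 12, 14, 15}: 22.
Partitions of 20 into exactly 4 parts: 64.
|22 − 64| = 42.

42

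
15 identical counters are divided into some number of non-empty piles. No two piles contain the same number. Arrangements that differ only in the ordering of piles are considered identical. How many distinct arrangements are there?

27

A partial list (first 12 by largest part):
15
14,1
13,2
12,3
12,2,1
11,4
11,3,1
10,5
10,4,1
10,3,2
9,6
9,5,1
…and 15 more, for 27 total.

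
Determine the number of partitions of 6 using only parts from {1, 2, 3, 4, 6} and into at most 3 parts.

The partitions of 6 that satisfy the conditions:
6
4+2
4+1+1
3+3
3+2+1
2+2+2
Counting gives 6.

6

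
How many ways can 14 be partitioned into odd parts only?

Listing the qualifying partitions of 14:
13+1
11+3
11+1+1+1
9+5
9+3+1+1
9+1+1+1+1+1
7+7
7+5+1+1
7+3+3+1
7+3+1+1+1+1
7+1+1+1+1+1+1+1
5+5+3+1
5+5+1+1+1+1
5+3+3+3
5+3+3+1+1+1
5+3+1+1+1+1+1+1
5+1+1+1+1+1+1+1+1+1
3+3+3+3+1+1
3+3+3+1+1+1+1+1
3+3+1+1+1+1+1+1+1+1
3+1+1+1+1+1+1+1+1+1+1+1
1+1+1+1+1+1+1+1+1+1+1+1+1+1
Counting gives 22.

22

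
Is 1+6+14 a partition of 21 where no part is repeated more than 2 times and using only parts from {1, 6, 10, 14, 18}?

The parts sum to 21, and the condition 'no summand is used more than 2 times' holds; the condition 'each summand belongs to {1, 6, 10, 14, 18}' holds.

Yes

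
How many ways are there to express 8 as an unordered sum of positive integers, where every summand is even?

They are:
8
6 + 2
4 + 4
4 + 2 + 2
2 + 2 + 2 + 2
Counting gives 5.

5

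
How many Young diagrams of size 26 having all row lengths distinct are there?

165

Systematic enumeration (by largest part, then next-largest, …) yields 165.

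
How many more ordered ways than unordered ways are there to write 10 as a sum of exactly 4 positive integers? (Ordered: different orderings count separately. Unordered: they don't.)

75

Ordered (compositions into 4 parts): C(9,3) = 84.
Unordered (partitions into 4 parts): 9.
Difference: 84 − 9 = 75.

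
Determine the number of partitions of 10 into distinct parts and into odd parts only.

The partitions of 10 that satisfy the conditions:
9,1
7,3

2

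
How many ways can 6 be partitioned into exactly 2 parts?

Listing the qualifying partitions of 6:
5,1
4,2
3,3
Counting gives 3.

3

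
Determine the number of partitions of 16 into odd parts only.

A partial list (first 12 by largest part):
1 + 15
3 + 13
1 + 1 + 1 + 13
5 + 11
1 + 1 + 3 + 11
1 + 1 + 1 + 1 + 1 + 11
7 + 9
1 + 1 + 5 + 9
1 + 3 + 3 + 9
1 + 1 + 1 + 1 + 3 + 9
1 + 1 + 1 + 1 + 1 + 1 + 1 + 9
1 + 1 + 7 + 7
…and 20 more, for 32 total.

32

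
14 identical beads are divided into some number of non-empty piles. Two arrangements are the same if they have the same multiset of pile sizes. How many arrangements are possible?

135

Enumerating by decreasing first part gives 135 partitions in all.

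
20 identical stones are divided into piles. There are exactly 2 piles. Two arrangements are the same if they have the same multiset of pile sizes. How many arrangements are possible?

10

Listing the qualifying partitions of 20:
19,1
18,2
17,3
16,4
15,5
14,6
13,7
12,8
11,9
10,10
Counting gives 10.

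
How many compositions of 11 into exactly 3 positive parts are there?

Place 2 bars in the 10 internal gaps of a row of 11 dots: C(10,2) = 45.

45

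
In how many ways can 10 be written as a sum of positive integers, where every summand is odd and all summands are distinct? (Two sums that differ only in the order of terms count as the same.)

The partitions of 10 that satisfy the conditions:
1,9
3,7

2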